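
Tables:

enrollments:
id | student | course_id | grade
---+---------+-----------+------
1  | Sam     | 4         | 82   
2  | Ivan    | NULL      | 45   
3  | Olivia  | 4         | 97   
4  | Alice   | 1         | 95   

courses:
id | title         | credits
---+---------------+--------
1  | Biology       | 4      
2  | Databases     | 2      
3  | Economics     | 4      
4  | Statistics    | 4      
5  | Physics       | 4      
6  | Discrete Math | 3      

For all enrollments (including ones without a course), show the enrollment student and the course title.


LEFT JOIN keeps every row from enrollments (the left table); where course_id has no match in courses, the course columns become NULL. Walk through each enrollment:
  - enrollment 1 (Sam): course_id=4 -> matches Statistics
  - enrollment 2 (Ivan): course_id=NULL, no match -> kept with NULL
  - enrollment 3 (Olivia): course_id=4 -> matches Statistics
  - enrollment 4 (Alice): course_id=1 -> matches Biology
All 4 rows appear; 1 has NULL course.

SQL:
SELECT a.student, b.title AS course
FROM enrollments a
LEFT JOIN courses b ON a.course_id = b.id

Result:
student | course    
--------+-----------
Sam     | Statistics
Ivan    | NULL      
Olivia  | Statistics
Alice   | Biology   


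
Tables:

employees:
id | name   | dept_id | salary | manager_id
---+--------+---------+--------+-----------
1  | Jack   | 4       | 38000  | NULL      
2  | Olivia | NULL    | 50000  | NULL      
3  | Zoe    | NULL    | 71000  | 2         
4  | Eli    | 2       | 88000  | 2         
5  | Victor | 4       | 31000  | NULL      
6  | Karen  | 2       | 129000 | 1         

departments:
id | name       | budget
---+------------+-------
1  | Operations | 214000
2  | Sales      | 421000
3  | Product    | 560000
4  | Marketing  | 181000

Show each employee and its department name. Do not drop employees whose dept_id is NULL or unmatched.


LEFT JOIN keeps every row from employees (the left table); where dept_id has no match in departments, the department columns become NULL. Walk through each employee:
  - employee 1 (Jack): dept_id=4 -> matches Marketing
  - employee 2 (Olivia): dept_id=NULL, no match -> kept with NULL
  - employee 3 (Zoe): dept_id=NULL, no match -> kept with NULL
  - employee 4 (Eli): dept_id=2 -> matches Sales
  - employee 5 (Victor): dept_id=4 -> matches Marketing
  - employee 6 (Karen): dept_id=2 -> matches Sales
All 6 rows appear; 2 have NULL department.

SQL:
SELECT a.name, b.name AS department
FROM employees a
LEFT JOIN departments b ON a.dept_id = b.id

Result:
name   | department
-------+-----------
Jack   | Marketing 
Olivia | NULL      
Zoe    | NULL      
Eli    | Sales     
Victor | Marketing 
Karen  | Sales     


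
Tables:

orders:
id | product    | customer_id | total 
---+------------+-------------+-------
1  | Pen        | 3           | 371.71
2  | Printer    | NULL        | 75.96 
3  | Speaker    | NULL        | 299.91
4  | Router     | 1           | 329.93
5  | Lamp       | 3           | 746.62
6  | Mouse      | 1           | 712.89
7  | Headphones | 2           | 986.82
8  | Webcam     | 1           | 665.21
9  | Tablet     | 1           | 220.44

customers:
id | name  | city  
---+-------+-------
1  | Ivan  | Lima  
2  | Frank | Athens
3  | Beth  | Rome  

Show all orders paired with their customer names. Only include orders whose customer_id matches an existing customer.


INNER JOIN keeps only orders rows whose customer_id matches an id in customers. Walk through each order:
  - order 1 (Pen): customer_id=3 -> matches Beth
  - order 2 (Printer): customer_id=NULL, no match -> dropped
  - order 3 (Speaker): customer_id=NULL, no match -> dropped
  - order 4 (Router): customer_id=1 -> matches Ivan
  - order 5 (Lamp): customer_id=3 -> matches Beth
  - order 6 (Mouse): customer_id=1 -> matches Ivan
  - order 7 (Headphones): customer_id=2 -> matches Frank
  - order 8 (Webcam): customer_id=1 -> matches Ivan
  - order 9 (Tablet): customer_id=1 -> matches Ivan
So 2 of 9 rows are dropped.

SQL:
SELECT a.product, b.name AS customer
FROM orders a
INNER JOIN customers b ON a.customer_id = b.id

Result:
product    | customer
-----------+---------
Pen        | Beth    
Router     | Ivan    
Lamp       | Beth    
Mouse      | Ivan    
Headphones | Frank   
Webcam     | Ivan    
Tablet     | Ivan    


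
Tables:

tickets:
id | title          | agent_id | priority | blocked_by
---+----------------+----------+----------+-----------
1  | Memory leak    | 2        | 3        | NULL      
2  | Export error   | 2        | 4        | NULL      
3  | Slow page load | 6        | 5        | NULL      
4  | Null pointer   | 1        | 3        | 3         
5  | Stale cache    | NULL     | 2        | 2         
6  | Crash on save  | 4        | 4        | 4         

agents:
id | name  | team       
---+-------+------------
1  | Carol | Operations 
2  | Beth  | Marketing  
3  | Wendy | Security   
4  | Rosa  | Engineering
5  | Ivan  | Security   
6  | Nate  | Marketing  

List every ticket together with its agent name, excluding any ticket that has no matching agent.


INNER JOIN keeps only tickets rows whose agent_id matches an id in agents. Walk through each ticket:
  - ticket 1 (Memory leak): agent_id=2 -> matches Beth
  - ticket 2 (Export error): agent_id=2 -> matches Beth
  - ticket 3 (Slow page load): agent_id=6 -> matches Nate
  - ticket 4 (Null pointer): agent_id=1 -> matches Carol
  - ticket 5 (Stale cache): agent_id=NULL, no match -> dropped
  - ticket 6 (Crash on save): agent_id=4 -> matches Rosa
So 1 of 6 rows is dropped.

SQL:
SELECT a.title, b.name AS agent
FROM tickets a
INNER JOIN agents b ON a.agent_id = b.id

Result:
title          | agent
---------------+------
Memory leak    | Beth 
Export error   | Beth 
Slow page load | Nate 
Null pointer   | Carol
Crash on save  | Rosa 


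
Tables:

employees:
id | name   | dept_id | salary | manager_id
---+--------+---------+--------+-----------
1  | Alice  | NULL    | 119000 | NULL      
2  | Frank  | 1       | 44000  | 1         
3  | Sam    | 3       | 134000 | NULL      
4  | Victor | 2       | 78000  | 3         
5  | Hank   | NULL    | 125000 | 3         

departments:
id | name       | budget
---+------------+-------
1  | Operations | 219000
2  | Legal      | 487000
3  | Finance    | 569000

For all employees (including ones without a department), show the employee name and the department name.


LEFT JOIN keeps every row from employees (the left table); where dept_id has no match in departments, the department columns become NULL. Walk through each employee:
  - employee 1 (Alice): dept_id=NULL, no match -> kept with NULL
  - employee 2 (Frank): dept_id=1 -> matches Operations
  - employee 3 (Sam): dept_id=3 -> matches Finance
  - employee 4 (Victor): dept_id=2 -> matches Legal
  - employee 5 (Hank): dept_id=NULL, no match -> kept with NULL
All 5 rows appear; 2 have NULL department.

SQL:
SELECT a.name, b.name AS department
FROM employees a
LEFT JOIN departments b ON a.dept_id = b.id

Result:
name   | department
-------+-----------
Alice  | NULL      
Frank  | Operations
Sam    | Finance   
Victor | Legal     
Hank   | NULL      


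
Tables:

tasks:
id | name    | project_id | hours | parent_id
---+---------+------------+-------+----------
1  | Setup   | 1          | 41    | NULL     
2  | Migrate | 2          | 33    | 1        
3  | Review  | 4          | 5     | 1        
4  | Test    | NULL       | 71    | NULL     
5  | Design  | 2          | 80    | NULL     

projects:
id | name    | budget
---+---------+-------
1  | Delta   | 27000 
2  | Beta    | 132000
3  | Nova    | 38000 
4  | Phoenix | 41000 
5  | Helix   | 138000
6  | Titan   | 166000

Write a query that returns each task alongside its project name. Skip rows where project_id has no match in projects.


INNER JOIN keeps only tasks rows whose project_id matches an id in projects. Walk through each task:
  - task 1 (Setup): project_id=1 -> matches Delta
  - task 2 (Migrate): project_id=2 -> matches Beta
  - task 3 (Review): project_id=4 -> matches Phoenix
  - task 4 (Test): project_id=NULL, no match -> dropped
  - task 5 (Design): project_id=2 -> matches Beta
So 1 of 5 rows is dropped.

SQL:
SELECT a.name, b.name AS project
FROM tasks a
INNER JOIN projects b ON a.project_id = b.id

Result:
name    | project
--------+--------
Setup   | Delta  
Migrate | Beta   
Review  | Phoenix
Design  | Beta   


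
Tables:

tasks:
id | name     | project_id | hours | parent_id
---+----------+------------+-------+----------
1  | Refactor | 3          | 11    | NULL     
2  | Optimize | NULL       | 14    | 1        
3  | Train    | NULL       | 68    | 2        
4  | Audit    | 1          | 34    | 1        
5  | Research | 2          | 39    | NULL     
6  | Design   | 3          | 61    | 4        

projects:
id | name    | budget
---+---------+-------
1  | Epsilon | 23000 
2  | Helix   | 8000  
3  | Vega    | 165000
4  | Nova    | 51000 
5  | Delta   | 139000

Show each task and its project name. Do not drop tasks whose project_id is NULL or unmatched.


LEFT JOIN keeps every row from tasks (the left table); where project_id has no match in projects, the project columns become NULL. Walk through each task:
  - task 1 (Refactor): project_id=3 -> matches Vega
  - task 2 (Optimize): project_id=NULL, no match -> kept with NULL
  - task 3 (Train): project_id=NULL, no match -> kept with NULL
  - task 4 (Audit): project_id=1 -> matches Epsilon
  - task 5 (Research): project_id=2 -> matches Helix
  - task 6 (Design): project_id=3 -> matches Vega
All 6 rows appear; 2 have NULL project.

SQL:
SELECT a.name, b.name AS project
FROM tasks a
LEFT JOIN projects b ON a.project_id = b.id

Result:
name     | project
---------+--------
Refactor | Vega   
Optimize | NULL   
Train    | NULL   
Audit    | Epsilon
Research | Helix  
Design   | Vega   


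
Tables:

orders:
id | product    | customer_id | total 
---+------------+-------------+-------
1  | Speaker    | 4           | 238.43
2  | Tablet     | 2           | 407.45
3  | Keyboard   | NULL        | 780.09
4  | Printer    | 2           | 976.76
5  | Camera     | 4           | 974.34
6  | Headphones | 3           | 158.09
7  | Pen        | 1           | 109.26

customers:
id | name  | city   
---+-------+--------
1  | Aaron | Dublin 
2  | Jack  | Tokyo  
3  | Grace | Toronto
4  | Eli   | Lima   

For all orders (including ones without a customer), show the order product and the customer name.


LEFT JOIN keeps every row from orders (the left table); where customer_id has no match in customers, the customer columns become NULL. Walk through each order:
  - order 1 (Speaker): customer_id=4 -> matches Eli
  - order 2 (Tablet): customer_id=2 -> matches Jack
  - order 3 (Keyboard): customer_id=NULL, no match -> kept with NULL
  - order 4 (Printer): customer_id=2 -> matches Jack
  - order 5 (Camera): customer_id=4 -> matches Eli
  - order 6 (Headphones): customer_id=3 -> matches Grace
  - order 7 (Pen): customer_id=1 -> matches Aaron
All 7 rows appear; 1 has NULL customer.

SQL:
SELECT a.product, b.name AS customer
FROM orders a
LEFT JOIN customers b ON a.customer_id = b.id

Result:
product    | customer
-----------+---------
Speaker    | Eli     
Tablet     | Jack    
Keyboard   | NULL    
Printer    | Jack    
Camera     | Eli     
Headphones | Grace   
Pen        | Aaron   


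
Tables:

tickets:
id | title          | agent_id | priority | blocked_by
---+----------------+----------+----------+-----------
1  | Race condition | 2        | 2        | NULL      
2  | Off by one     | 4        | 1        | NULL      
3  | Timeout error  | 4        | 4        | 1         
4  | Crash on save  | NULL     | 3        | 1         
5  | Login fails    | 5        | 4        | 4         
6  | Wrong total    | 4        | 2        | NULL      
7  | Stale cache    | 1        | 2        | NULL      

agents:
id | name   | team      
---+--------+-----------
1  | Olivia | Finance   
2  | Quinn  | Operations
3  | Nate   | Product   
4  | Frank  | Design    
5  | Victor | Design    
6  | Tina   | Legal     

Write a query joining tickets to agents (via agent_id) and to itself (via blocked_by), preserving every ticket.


Two LEFT JOINs from the same base table tickets: one to agents via agent_id, one to tickets itself via blocked_by. Both are LEFT so every ticket is preserved.
Match against agents:
  - ticket 1 (Race condition): agent_id=2 -> matches Quinn
  - ticket 2 (Off by one): agent_id=4 -> matches Frank
  - ticket 3 (Timeout error): agent_id=4 -> matches Frank
  - ticket 4 (Crash on save): agent_id=NULL, no match -> kept with NULL
  - ticket 5 (Login fails): agent_id=5 -> matches Victor
  - ticket 6 (Wrong total): agent_id=4 -> matches Frank
  - ticket 7 (Stale cache): agent_id=1 -> matches Olivia
Match against tickets (self):
  - ticket 1 (Race condition): blocked_by=NULL -> NULL
  - ticket 2 (Off by one): blocked_by=NULL -> NULL
  - ticket 3 (Timeout error): blocked_by=1 -> Race condition
  - ticket 4 (Crash on save): blocked_by=1 -> Race condition
  - ticket 5 (Login fails): blocked_by=4 -> Crash on save
  - ticket 6 (Wrong total): blocked_by=NULL -> NULL
  - ticket 7 (Stale cache): blocked_by=NULL -> NULL

SQL:
SELECT a.title, b.name AS agent, c.title AS blocked_by
FROM tickets a
LEFT JOIN agents b ON a.agent_id = b.id
LEFT JOIN tickets c ON a.blocked_by = c.id

Result:
title          | agent  | blocked_by    
---------------+--------+---------------
Race condition | Quinn  | NULL          
Off by one     | Frank  | NULL          
Timeout error  | Frank  | Race condition
Crash on save  | NULL   | Race condition
Login fails    | Victor | Crash on save 
Wrong total    | Frank  | NULL          
Stale cache    | Olivia | NULL          


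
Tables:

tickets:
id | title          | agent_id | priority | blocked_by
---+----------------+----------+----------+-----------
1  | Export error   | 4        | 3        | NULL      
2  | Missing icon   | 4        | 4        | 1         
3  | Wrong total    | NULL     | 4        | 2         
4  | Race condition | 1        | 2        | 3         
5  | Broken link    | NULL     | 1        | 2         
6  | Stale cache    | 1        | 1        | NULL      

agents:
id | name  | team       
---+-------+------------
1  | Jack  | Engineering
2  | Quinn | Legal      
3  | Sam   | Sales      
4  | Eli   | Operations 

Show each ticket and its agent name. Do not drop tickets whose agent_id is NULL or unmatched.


LEFT JOIN keeps every row from tickets (the left table); where agent_id has no match in agents, the agent columns become NULL. Walk through each ticket:
  - ticket 1 (Export error): agent_id=4 -> matches Eli
  - ticket 2 (Missing icon): agent_id=4 -> matches Eli
  - ticket 3 (Wrong total): agent_id=NULL, no match -> kept with NULL
  - ticket 4 (Race condition): agent_id=1 -> matches Jack
  - ticket 5 (Broken link): agent_id=NULL, no match -> kept with NULL
  - ticket 6 (Stale cache): agent_id=1 -> matches Jack
All 6 rows appear; 2 have NULL agent.

SQL:
SELECT a.title, b.name AS agent
FROM tickets a
LEFT JOIN agents b ON a.agent_id = b.id

Result:
title          | agent
---------------+------
Export error   | Eli  
Missing icon   | Eli  
Wrong total    | NULL 
Race condition | Jack 
Broken link    | NULL 
Stale cache    | Jack 


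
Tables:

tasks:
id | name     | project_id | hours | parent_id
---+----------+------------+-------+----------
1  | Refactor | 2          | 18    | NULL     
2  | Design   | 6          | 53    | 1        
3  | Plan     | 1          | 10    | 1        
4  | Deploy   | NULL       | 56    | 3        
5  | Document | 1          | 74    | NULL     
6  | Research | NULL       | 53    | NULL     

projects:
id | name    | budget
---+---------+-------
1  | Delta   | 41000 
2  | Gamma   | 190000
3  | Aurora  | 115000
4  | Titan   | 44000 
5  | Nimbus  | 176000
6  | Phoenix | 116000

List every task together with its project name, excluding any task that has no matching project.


INNER JOIN keeps only tasks rows whose project_id matches an id in projects. Walk through each task:
  - task 1 (Refactor): project_id=2 -> matches Gamma
  - task 2 (Design): project_id=6 -> matches Phoenix
  - task 3 (Plan): project_id=1 -> matches Delta
  - task 4 (Deploy): project_id=NULL, no match -> dropped
  - task 5 (Document): project_id=1 -> matches Delta
  - task 6 (Research): project_id=NULL, no match -> dropped
So 2 of 6 rows are dropped.

SQL:
SELECT a.name, b.name AS project
FROM tasks a
INNER JOIN projects b ON a.project_id = b.id

Result:
name     | project
---------+--------
Refactor | Gamma  
Design   | Phoenix
Plan     | Delta  
Document | Delta  


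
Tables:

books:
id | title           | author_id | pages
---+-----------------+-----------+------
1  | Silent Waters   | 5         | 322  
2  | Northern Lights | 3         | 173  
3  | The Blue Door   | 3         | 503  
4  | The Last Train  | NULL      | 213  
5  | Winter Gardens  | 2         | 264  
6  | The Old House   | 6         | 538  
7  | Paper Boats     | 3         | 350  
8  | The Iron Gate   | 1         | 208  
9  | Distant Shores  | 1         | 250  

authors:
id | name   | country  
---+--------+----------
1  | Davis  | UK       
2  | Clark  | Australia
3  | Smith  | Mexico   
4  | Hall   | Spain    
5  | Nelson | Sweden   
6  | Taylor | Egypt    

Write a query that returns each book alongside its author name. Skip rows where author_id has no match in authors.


INNER JOIN keeps only books rows whose author_id matches an id in authors. Walk through each book:
  - book 1 (Silent Waters): author_id=5 -> matches Nelson
  - book 2 (Northern Lights): author_id=3 -> matches Smith
  - book 3 (The Blue Door): author_id=3 -> matches Smith
  - book 4 (The Last Train): author_id=NULL, no match -> dropped
  - book 5 (Winter Gardens): author_id=2 -> matches Clark
  - book 6 (The Old House): author_id=6 -> matches Taylor
  - book 7 (Paper Boats): author_id=3 -> matches Smith
  - book 8 (The Iron Gate): author_id=1 -> matches Davis
  - book 9 (Distant Shores): author_id=1 -> matches Davis
So 1 of 9 rows is dropped.

SQL:
SELECT a.title, b.name AS author
FROM books a
INNER JOIN authors b ON a.author_id = b.id

Result:
title           | author
----------------+-------
Silent Waters   | Nelson
Northern Lights | Smith 
The Blue Door   | Smith 
Winter Gardens  | Clark 
The Old House   | Taylor
Paper Boats     | Smith 
The Iron Gate   | Davis 
Distant Shores  | Davis 


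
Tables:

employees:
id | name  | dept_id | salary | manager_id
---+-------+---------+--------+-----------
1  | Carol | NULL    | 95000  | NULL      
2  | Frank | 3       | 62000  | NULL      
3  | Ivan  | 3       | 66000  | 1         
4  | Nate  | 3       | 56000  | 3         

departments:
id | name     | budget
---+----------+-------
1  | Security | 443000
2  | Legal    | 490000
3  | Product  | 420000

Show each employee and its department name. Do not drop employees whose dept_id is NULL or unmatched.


LEFT JOIN keeps every row from employees (the left table); where dept_id has no match in departments, the department columns become NULL. Walk through each employee:
  - employee 1 (Carol): dept_id=NULL, no match -> kept with NULL
  - employee 2 (Frank): dept_id=3 -> matches Product
  - employee 3 (Ivan): dept_id=3 -> matches Product
  - employee 4 (Nate): dept_id=3 -> matches Product
All 4 rows appear; 1 has NULL department.

SQL:
SELECT a.name, b.name AS department
FROM employees a
LEFT JOIN departments b ON a.dept_id = b.id

Result:
name  | department
------+-----------
Carol | NULL      
Frank | Product   
Ivan  | Product   
Nate  | Product   


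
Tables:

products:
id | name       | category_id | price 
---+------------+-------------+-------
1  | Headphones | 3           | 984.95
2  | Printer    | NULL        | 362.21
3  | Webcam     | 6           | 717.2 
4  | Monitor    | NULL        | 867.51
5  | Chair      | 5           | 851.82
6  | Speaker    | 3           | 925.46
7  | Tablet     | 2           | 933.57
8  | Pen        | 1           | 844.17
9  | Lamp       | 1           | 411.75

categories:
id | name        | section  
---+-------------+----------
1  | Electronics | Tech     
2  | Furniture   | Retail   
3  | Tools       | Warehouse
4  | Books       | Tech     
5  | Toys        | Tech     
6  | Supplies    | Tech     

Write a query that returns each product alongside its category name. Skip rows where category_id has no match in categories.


INNER JOIN keeps only products rows whose category_id matches an id in categories. Walk through each product:
  - product 1 (Headphones): category_id=3 -> matches Tools
  - product 2 (Printer): category_id=NULL, no match -> dropped
  - product 3 (Webcam): category_id=6 -> matches Supplies
  - product 4 (Monitor): category_id=NULL, no match -> dropped
  - product 5 (Chair): category_id=5 -> matches Toys
  - product 6 (Speaker): category_id=3 -> matches Tools
  - product 7 (Tablet): category_id=2 -> matches Furniture
  - product 8 (Pen): category_id=1 -> matches Electronics
  - product 9 (Lamp): category_id=1 -> matches Electronics
So 2 of 9 rows are dropped.

SQL:
SELECT a.name, b.name AS category
FROM products a
INNER JOIN categories b ON a.category_id = b.id

Result:
name       | category   
-----------+------------
Headphones | Tools      
Webcam     | Supplies   
Chair      | Toys       
Speaker    | Tools      
Tablet     | Furniture  
Pen        | Electronics
Lamp       | Electronics


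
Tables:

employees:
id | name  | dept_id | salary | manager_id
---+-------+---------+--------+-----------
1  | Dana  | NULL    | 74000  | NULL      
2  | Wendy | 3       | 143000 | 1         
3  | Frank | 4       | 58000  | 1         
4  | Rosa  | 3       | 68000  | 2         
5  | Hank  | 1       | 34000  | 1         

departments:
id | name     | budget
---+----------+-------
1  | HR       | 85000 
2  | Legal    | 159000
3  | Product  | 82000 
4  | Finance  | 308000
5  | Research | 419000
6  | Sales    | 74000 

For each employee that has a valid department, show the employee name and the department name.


INNER JOIN keeps only employees rows whose dept_id matches an id in departments. Walk through each employee:
  - employee 1 (Dana): dept_id=NULL, no match -> dropped
  - employee 2 (Wendy): dept_id=3 -> matches Product
  - employee 3 (Frank): dept_id=4 -> matches Finance
  - employee 4 (Rosa): dept_id=3 -> matches Product
  - employee 5 (Hank): dept_id=1 -> matches HR
So 1 of 5 rows is dropped.

SQL:
SELECT a.name, b.name AS department
FROM employees a
INNER JOIN departments b ON a.dept_id = b.id

Result:
name  | department
------+-----------
Wendy | Product   
Frank | Finance   
Rosa  | Product   
Hank  | HR        


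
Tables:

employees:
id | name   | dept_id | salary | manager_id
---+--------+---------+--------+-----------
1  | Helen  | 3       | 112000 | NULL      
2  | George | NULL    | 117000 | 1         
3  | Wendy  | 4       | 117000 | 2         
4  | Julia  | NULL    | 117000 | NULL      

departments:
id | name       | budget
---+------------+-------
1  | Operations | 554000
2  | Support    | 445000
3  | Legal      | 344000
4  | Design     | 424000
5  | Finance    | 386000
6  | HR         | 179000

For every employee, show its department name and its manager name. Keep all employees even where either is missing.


Two LEFT JOINs from the same base table employees: one to departments via dept_id, one to employees itself via manager_id. Both are LEFT so every employee is preserved.
Match against departments:
  - employee 1 (Helen): dept_id=3 -> matches Legal
  - employee 2 (George): dept_id=NULL, no match -> kept with NULL
  - employee 3 (Wendy): dept_id=4 -> matches Design
  - employee 4 (Julia): dept_id=NULL, no match -> kept with NULL
Match against employees (self):
  - employee 1 (Helen): manager_id=NULL -> NULL
  - employee 2 (George): manager_id=1 -> Helen
  - employee 3 (Wendy): manager_id=2 -> George
  - employee 4 (Julia): manager_id=NULL -> NULL

SQL:
SELECT a.name, b.name AS department, c.name AS manager
FROM employees a
LEFT JOIN departments b ON a.dept_id = b.id
LEFT JOIN employees c ON a.manager_id = c.id

Result:
name   | department | manager
-------+------------+--------
Helen  | Legal      | NULL   
George | NULL       | Helen  
Wendy  | Design     | George 
Julia  | NULL       | NULL   


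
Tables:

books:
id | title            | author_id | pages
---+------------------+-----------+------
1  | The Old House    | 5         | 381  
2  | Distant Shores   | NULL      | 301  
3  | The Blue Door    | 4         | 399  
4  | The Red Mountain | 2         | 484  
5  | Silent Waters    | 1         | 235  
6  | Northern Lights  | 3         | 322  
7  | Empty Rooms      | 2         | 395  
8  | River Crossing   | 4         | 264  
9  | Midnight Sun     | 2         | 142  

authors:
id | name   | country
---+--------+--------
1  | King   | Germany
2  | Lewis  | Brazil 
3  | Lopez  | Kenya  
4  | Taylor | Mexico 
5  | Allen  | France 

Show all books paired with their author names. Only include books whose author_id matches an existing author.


INNER JOIN keeps only books rows whose author_id matches an id in authors. Walk through each book:
  - book 1 (The Old House): author_id=5 -> matches Allen
  - book 2 (Distant Shores): author_id=NULL, no match -> dropped
  - book 3 (The Blue Door): author_id=4 -> matches Taylor
  - book 4 (The Red Mountain): author_id=2 -> matches Lewis
  - book 5 (Silent Waters): author_id=1 -> matches King
  - book 6 (Northern Lights): author_id=3 -> matches Lopez
  - book 7 (Empty Rooms): author_id=2 -> matches Lewis
  - book 8 (River Crossing): author_id=4 -> matches Taylor
  - book 9 (Midnight Sun): author_id=2 -> matches Lewis
So 1 of 9 rows is dropped.

SQL:
SELECT a.title, b.name AS author
FROM books a
INNER JOIN authors b ON a.author_id = b.id

Result:
title            | author
-----------------+-------
The Old House    | Allen 
The Blue Door    | Taylor
The Red Mountain | Lewis 
Silent Waters    | King  
Northern Lights  | Lopez 
Empty Rooms      | Lewis 
River Crossing   | Taylor
Midnight Sun     | Lewis 


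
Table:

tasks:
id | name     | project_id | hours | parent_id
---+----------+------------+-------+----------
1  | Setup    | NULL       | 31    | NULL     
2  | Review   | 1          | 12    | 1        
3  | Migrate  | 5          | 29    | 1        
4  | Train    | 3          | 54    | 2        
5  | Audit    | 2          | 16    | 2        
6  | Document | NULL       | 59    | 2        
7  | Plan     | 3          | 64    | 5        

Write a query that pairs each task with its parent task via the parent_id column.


This is a self-join: tasks is joined to a second copy of itself, matching each row's parent_id to another row's id. Use LEFT JOIN so rows with parent_id=NULL are kept.
  - task 1 (Setup): parent_id=NULL -> NULL
  - task 2 (Review): parent_id=1 -> Setup
  - task 3 (Migrate): parent_id=1 -> Setup
  - task 4 (Train): parent_id=2 -> Review
  - task 5 (Audit): parent_id=2 -> Review
  - task 6 (Document): parent_id=2 -> Review
  - task 7 (Plan): parent_id=5 -> Audit

SQL:
SELECT a.name AS item, b.name AS parent
FROM tasks a
LEFT JOIN tasks b ON a.parent_id = b.id

Result:
item     | parent
---------+-------
Setup    | NULL  
Review   | Setup 
Migrate  | Setup 
Train    | Review
Audit    | Review
Document | Review
Plan     | Audit 


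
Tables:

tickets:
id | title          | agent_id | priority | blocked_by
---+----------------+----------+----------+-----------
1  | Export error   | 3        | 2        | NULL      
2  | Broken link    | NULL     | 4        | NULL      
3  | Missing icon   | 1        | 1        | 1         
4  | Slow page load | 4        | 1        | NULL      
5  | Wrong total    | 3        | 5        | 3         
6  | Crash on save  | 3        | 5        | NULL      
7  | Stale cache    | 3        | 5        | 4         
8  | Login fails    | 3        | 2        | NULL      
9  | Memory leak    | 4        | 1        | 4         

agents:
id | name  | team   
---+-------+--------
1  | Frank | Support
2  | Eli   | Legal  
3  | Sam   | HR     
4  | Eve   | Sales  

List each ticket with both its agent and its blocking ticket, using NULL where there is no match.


Two LEFT JOINs from the same base table tickets: one to agents via agent_id, one to tickets itself via blocked_by. Both are LEFT so every ticket is preserved.
Match against agents:
  - ticket 1 (Export error): agent_id=3 -> matches Sam
  - ticket 2 (Broken link): agent_id=NULL, no match -> kept with NULL
  - ticket 3 (Missing icon): agent_id=1 -> matches Frank
  - ticket 4 (Slow page load): agent_id=4 -> matches Eve
  - ticket 5 (Wrong total): agent_id=3 -> matches Sam
  - ticket 6 (Crash on save): agent_id=3 -> matches Sam
  - ticket 7 (Stale cache): agent_id=3 -> matches Sam
  - ticket 8 (Login fails): agent_id=3 -> matches Sam
  - ticket 9 (Memory leak): agent_id=4 -> matches Eve
Match against tickets (self):
  - ticket 1 (Export error): blocked_by=NULL -> NULL
  - ticket 2 (Broken link): blocked_by=NULL -> NULL
  - ticket 3 (Missing icon): blocked_by=1 -> Export error
  - ticket 4 (Slow page load): blocked_by=NULL -> NULL
  - ticket 5 (Wrong total): blocked_by=3 -> Missing icon
  - ticket 6 (Crash on save): blocked_by=NULL -> NULL
  - ticket 7 (Stale cache): blocked_by=4 -> Slow page load
  - ticket 8 (Login fails): blocked_by=NULL -> NULL
  - ticket 9 (Memory leak): blocked_by=4 -> Slow page load

SQL:
SELECT a.title, b.name AS agent, c.title AS blocked_by
FROM tickets a
LEFT JOIN agents b ON a.agent_id = b.id
LEFT JOIN tickets c ON a.blocked_by = c.id

Result:
title          | agent | blocked_by    
---------------+-------+---------------
Export error   | Sam   | NULL          
Broken link    | NULL  | NULL          
Missing icon   | Frank | Export error  
Slow page load | Eve   | NULL          
Wrong total    | Sam   | Missing icon  
Crash on save  | Sam   | NULL          
Stale cache    | Sam   | Slow page load
Login fails    | Sam   | NULL          
Memory leak    | Eve   | Slow page load


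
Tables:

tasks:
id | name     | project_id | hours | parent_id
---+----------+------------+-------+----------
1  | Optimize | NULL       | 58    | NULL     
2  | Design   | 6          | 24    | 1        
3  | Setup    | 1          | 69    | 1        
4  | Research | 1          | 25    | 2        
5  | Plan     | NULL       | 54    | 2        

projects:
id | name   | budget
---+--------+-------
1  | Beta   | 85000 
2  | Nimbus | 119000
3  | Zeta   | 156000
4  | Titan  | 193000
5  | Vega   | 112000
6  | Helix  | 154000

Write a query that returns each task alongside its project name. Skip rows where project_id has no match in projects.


INNER JOIN keeps only tasks rows whose project_id matches an id in projects. Walk through each task:
  - task 1 (Optimize): project_id=NULL, no match -> dropped
  - task 2 (Design): project_id=6 -> matches Helix
  - task 3 (Setup): project_id=1 -> matches Beta
  - task 4 (Research): project_id=1 -> matches Beta
  - task 5 (Plan): project_id=NULL, no match -> dropped
So 2 of 5 rows are dropped.

SQL:
SELECT a.name, b.name AS project
FROM tasks a
INNER JOIN projects b ON a.project_id = b.id

Result:
name     | project
---------+--------
Design   | Helix  
Setup    | Beta   
Research | Beta   


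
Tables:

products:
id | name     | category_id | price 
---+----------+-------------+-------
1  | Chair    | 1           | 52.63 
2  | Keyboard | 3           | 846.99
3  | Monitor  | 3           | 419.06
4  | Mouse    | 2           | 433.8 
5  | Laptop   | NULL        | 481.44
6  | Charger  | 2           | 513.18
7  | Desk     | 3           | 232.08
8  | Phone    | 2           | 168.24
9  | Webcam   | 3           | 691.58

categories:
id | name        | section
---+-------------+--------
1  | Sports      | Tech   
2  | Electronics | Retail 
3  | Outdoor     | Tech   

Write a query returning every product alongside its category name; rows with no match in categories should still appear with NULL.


LEFT JOIN keeps every row from products (the left table); where category_id has no match in categories, the category columns become NULL. Walk through each product:
  - product 1 (Chair): category_id=1 -> matches Sports
  - product 2 (Keyboard): category_id=3 -> matches Outdoor
  - product 3 (Monitor): category_id=3 -> matches Outdoor
  - product 4 (Mouse): category_id=2 -> matches Electronics
  - product 5 (Laptop): category_id=NULL, no match -> kept with NULL
  - product 6 (Charger): category_id=2 -> matches Electronics
  - product 7 (Desk): category_id=3 -> matches Outdoor
  - product 8 (Phone): category_id=2 -> matches Electronics
  - product 9 (Webcam): category_id=3 -> matches Outdoor
All 9 rows appear; 1 has NULL category.

SQL:
SELECT a.name, b.name AS category
FROM products a
LEFT JOIN categories b ON a.category_id = b.id

Result:
name     | category   
---------+------------
Chair    | Sports     
Keyboard | Outdoor    
Monitor  | Outdoor    
Mouse    | Electronics
Laptop   | NULL       
Charger  | Electronics
Desk     | Outdoor    
Phone    | Electronics
Webcam   | Outdoor    


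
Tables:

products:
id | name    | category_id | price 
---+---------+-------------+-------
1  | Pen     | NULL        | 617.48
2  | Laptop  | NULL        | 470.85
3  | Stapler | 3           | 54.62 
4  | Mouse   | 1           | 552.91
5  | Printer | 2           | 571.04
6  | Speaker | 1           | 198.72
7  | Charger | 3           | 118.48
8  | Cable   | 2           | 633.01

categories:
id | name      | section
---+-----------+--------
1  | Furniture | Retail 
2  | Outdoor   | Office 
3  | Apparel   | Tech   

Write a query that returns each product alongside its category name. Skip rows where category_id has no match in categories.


INNER JOIN keeps only products rows whose category_id matches an id in categories. Walk through each product:
  - product 1 (Pen): category_id=NULL, no match -> dropped
  - product 2 (Laptop): category_id=NULL, no match -> dropped
  - product 3 (Stapler): category_id=3 -> matches Apparel
  - product 4 (Mouse): category_id=1 -> matches Furniture
  - product 5 (Printer): category_id=2 -> matches Outdoor
  - product 6 (Speaker): category_id=1 -> matches Furniture
  - product 7 (Charger): category_id=3 -> matches Apparel
  - product 8 (Cable): category_id=2 -> matches Outdoor
So 2 of 8 rows are dropped.

SQL:
SELECT a.name, b.name AS category
FROM products a
INNER JOIN categories b ON a.category_id = b.id

Result:
name    | category 
--------+----------
Stapler | Apparel  
Mouse   | Furniture
Printer | Outdoor  
Speaker | Furniture
Charger | Apparel  
Cable   | Outdoor  


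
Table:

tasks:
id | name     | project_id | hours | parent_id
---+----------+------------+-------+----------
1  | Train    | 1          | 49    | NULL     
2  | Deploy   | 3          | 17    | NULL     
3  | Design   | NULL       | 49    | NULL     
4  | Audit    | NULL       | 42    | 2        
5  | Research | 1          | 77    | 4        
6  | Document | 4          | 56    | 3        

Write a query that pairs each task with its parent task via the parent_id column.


This is a self-join: tasks is joined to a second copy of itself, matching each row's parent_id to another row's id. Use LEFT JOIN so rows with parent_id=NULL are kept.
  - task 1 (Train): parent_id=NULL -> NULL
  - task 2 (Deploy): parent_id=NULL -> NULL
  - task 3 (Design): parent_id=NULL -> NULL
  - task 4 (Audit): parent_id=2 -> Deploy
  - task 5 (Research): parent_id=4 -> Audit
  - task 6 (Document): parent_id=3 -> Design

SQL:
SELECT a.name AS item, b.name AS parent
FROM tasks a
LEFT JOIN tasks b ON a.parent_id = b.id

Result:
item     | parent
---------+-------
Train    | NULL  
Deploy   | NULL  
Design   | NULL  
Audit    | Deploy
Research | Audit 
Document | Design


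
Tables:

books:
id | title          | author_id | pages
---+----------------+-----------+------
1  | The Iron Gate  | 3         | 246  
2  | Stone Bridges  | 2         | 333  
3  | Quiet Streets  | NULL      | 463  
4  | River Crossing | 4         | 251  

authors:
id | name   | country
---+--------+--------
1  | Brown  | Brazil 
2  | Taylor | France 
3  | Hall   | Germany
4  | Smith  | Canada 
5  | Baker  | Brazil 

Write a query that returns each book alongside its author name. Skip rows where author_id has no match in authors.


INNER JOIN keeps only books rows whose author_id matches an id in authors. Walk through each book:
  - book 1 (The Iron Gate): author_id=3 -> matches Hall
  - book 2 (Stone Bridges): author_id=2 -> matches Taylor
  - book 3 (Quiet Streets): author_id=NULL, no match -> dropped
  - book 4 (River Crossing): author_id=4 -> matches Smith
So 1 of 4 rows is dropped.

SQL:
SELECT a.title, b.name AS author
FROM books a
INNER JOIN authors b ON a.author_id = b.id

Result:
title          | author
---------------+-------
The Iron Gate  | Hall  
Stone Bridges  | Taylor
River Crossing | Smith 


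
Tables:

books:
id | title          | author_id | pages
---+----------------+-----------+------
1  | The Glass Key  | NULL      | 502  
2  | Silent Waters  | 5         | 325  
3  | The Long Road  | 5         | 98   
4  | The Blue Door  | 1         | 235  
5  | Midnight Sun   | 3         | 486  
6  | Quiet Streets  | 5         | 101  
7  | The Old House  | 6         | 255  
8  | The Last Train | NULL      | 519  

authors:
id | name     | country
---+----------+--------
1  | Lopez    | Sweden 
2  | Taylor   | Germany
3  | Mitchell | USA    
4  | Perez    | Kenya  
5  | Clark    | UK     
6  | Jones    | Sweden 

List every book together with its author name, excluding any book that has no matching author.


INNER JOIN keeps only books rows whose author_id matches an id in authors. Walk through each book:
  - book 1 (The Glass Key): author_id=NULL, no match -> dropped
  - book 2 (Silent Waters): author_id=5 -> matches Clark
  - book 3 (The Long Road): author_id=5 -> matches Clark
  - book 4 (The Blue Door): author_id=1 -> matches Lopez
  - book 5 (Midnight Sun): author_id=3 -> matches Mitchell
  - book 6 (Quiet Streets): author_id=5 -> matches Clark
  - book 7 (The Old House): author_id=6 -> matches Jones
  - book 8 (The Last Train): author_id=NULL, no match -> dropped
So 2 of 8 rows are dropped.

SQL:
SELECT a.title, b.name AS author
FROM books a
INNER JOIN authors b ON a.author_id = b.id

Result:
title         | author  
--------------+---------
Silent Waters | Clark   
The Long Road | Clark   
The Blue Door | Lopez   
Midnight Sun  | Mitchell
Quiet Streets | Clark   
The Old House | Jones   


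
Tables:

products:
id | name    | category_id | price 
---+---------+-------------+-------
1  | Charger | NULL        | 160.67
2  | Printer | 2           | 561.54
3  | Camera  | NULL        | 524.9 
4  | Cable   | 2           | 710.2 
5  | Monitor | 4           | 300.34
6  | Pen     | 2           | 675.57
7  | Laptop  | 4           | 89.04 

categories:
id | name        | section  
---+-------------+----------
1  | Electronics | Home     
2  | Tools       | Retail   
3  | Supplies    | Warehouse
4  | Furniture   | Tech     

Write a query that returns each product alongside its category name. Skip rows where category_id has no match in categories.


INNER JOIN keeps only products rows whose category_id matches an id in categories. Walk through each product:
  - product 1 (Charger): category_id=NULL, no match -> dropped
  - product 2 (Printer): category_id=2 -> matches Tools
  - product 3 (Camera): category_id=NULL, no match -> dropped
  - product 4 (Cable): category_id=2 -> matches Tools
  - product 5 (Monitor): category_id=4 -> matches Furniture
  - product 6 (Pen): category_id=2 -> matches Tools
  - product 7 (Laptop): category_id=4 -> matches Furniture
So 2 of 7 rows are dropped.

SQL:
SELECT a.name, b.name AS category
FROM products a
INNER JOIN categories b ON a.category_id = b.id

Result:
name    | category 
--------+----------
Printer | Tools    
Cable   | Tools    
Monitor | Furniture
Pen     | Tools    
Laptop  | Furniture


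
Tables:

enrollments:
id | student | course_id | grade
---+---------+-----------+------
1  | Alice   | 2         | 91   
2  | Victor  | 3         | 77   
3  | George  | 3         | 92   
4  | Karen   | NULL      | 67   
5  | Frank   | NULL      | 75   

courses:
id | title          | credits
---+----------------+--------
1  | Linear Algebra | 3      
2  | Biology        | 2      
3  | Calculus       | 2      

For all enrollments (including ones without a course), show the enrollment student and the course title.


LEFT JOIN keeps every row from enrollments (the left table); where course_id has no match in courses, the course columns become NULL. Walk through each enrollment:
  - enrollment 1 (Alice): course_id=2 -> matches Biology
  - enrollment 2 (Victor): course_id=3 -> matches Calculus
  - enrollment 3 (George): course_id=3 -> matches Calculus
  - enrollment 4 (Karen): course_id=NULL, no match -> kept with NULL
  - enrollment 5 (Frank): course_id=NULL, no match -> kept with NULL
All 5 rows appear; 2 have NULL course.

SQL:
SELECT a.student, b.title AS course
FROM enrollments a
LEFT JOIN courses b ON a.course_id = b.id

Result:
student | course  
--------+---------
Alice   | Biology 
Victor  | Calculus
George  | Calculus
Karen   | NULL    
Frank   | NULL    
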